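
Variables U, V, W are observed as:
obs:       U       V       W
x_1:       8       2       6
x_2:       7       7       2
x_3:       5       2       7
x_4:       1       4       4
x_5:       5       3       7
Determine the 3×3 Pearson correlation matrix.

Step 1 — column means:
  mean(U) = (8 + 7 + 5 + 1 + 5) / 5 = 26/5 = 5.2
  mean(V) = (2 + 7 + 2 + 4 + 3) / 5 = 18/5 = 3.6
  mean(W) = (6 + 2 + 7 + 4 + 7) / 5 = 26/5 = 5.2

Step 2 — sample variances and covariances s[i,j] = (1/(n-1)) · Σ_k (x_{k,i} - mean_i) · (x_{k,j} - mean_j), with n-1 = 4:
  s[U,U] = ((2.8)·(2.8) + (1.8)·(1.8) + (-0.2)·(-0.2) + (-4.2)·(-4.2) + (-0.2)·(-0.2)) / 4 = 28.8/4 = 7.2
  s[U,V] = ((2.8)·(-1.6) + (1.8)·(3.4) + (-0.2)·(-1.6) + (-4.2)·(0.4) + (-0.2)·(-0.6)) / 4 = 0.4/4 = 0.1
  s[U,W] = ((2.8)·(0.8) + (1.8)·(-3.2) + (-0.2)·(1.8) + (-4.2)·(-1.2) + (-0.2)·(1.8)) / 4 = 0.8/4 = 0.2
  s[V,V] = ((-1.6)·(-1.6) + (3.4)·(3.4) + (-1.6)·(-1.6) + (0.4)·(0.4) + (-0.6)·(-0.6)) / 4 = 17.2/4 = 4.3
  s[V,W] = ((-1.6)·(0.8) + (3.4)·(-3.2) + (-1.6)·(1.8) + (0.4)·(-1.2) + (-0.6)·(1.8)) / 4 = -16.6/4 = -4.15
  s[W,W] = ((0.8)·(0.8) + (-3.2)·(-3.2) + (1.8)·(1.8) + (-1.2)·(-1.2) + (1.8)·(1.8)) / 4 = 18.8/4 = 4.7
  Sample standard deviations s_i = √(s[i,i]):
  s(U) = √(7.2) = 2.6833
  s(V) = √(4.3) = 2.0736
  s(W) = √(4.7) = 2.1679

Step 3 — r_{ij} = s_{ij} / (s_i · s_j):
  r[U,U] = 1 (diagonal).
  r[U,V] = 0.1 / (2.6833 · 2.0736) = 0.1 / 5.5642 = 0.018
  r[U,W] = 0.2 / (2.6833 · 2.1679) = 0.2 / 5.8172 = 0.0344
  r[V,V] = 1 (diagonal).
  r[V,W] = -4.15 / (2.0736 · 2.1679) = -4.15 / 4.4956 = -0.9231
  r[W,W] = 1 (diagonal).

R is symmetric with unit diagonal. Assembling:

R = [[1, 0.018, 0.0344],
 [0.018, 1, -0.9231],
 [0.0344, -0.9231, 1]]


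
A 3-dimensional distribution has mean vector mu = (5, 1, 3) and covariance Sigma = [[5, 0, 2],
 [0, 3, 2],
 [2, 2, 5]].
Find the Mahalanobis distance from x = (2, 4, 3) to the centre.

Step 1 — centre the observation: (x - mu) = (-3, 3, 0).

Step 2 — invert Sigma (cofactor / det for 3×3, or solve directly):
  Sigma^{-1} = [[0.2558, 0.093, -0.1395],
 [0.093, 0.4884, -0.2326],
 [-0.1395, -0.2326, 0.3488]].

Step 3 — form the quadratic (x - mu)^T · Sigma^{-1} · (x - mu):
  Sigma^{-1} · (x - mu) = (-0.4884, 1.186, -0.2791).
  (x - mu)^T · [Sigma^{-1} · (x - mu)] = (-3)·(-0.4884) + (3)·(1.186) + (0)·(-0.2791) = 5.0233.

Step 4 — take square root: d = √(5.0233) ≈ 2.2413.

d(x, mu) = √(5.0233) ≈ 2.2413


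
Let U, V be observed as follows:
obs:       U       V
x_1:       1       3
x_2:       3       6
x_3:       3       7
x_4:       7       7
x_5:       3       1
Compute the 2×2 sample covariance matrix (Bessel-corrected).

Step 1 — column means:
  mean(U) = (1 + 3 + 3 + 7 + 3) / 5 = 17/5 = 3.4
  mean(V) = (3 + 6 + 7 + 7 + 1) / 5 = 24/5 = 4.8

Step 2 — sample covariance S[i,j] = (1/(n-1)) · Σ_k (x_{k,i} - mean_i) · (x_{k,j} - mean_j), with n-1 = 4.
  S[U,U] = ((-2.4)·(-2.4) + (-0.4)·(-0.4) + (-0.4)·(-0.4) + (3.6)·(3.6) + (-0.4)·(-0.4)) / 4 = 19.2/4 = 4.8
  S[U,V] = ((-2.4)·(-1.8) + (-0.4)·(1.2) + (-0.4)·(2.2) + (3.6)·(2.2) + (-0.4)·(-3.8)) / 4 = 12.4/4 = 3.1
  S[V,V] = ((-1.8)·(-1.8) + (1.2)·(1.2) + (2.2)·(2.2) + (2.2)·(2.2) + (-3.8)·(-3.8)) / 4 = 28.8/4 = 7.2

S is symmetric (S[j,i] = S[i,j]). Assembling:

S = [[4.8, 3.1],
 [3.1, 7.2]]


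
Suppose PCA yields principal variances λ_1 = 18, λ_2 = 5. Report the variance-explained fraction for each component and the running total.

Step 1 — total variance = trace(Sigma) = Σ λ_i = 18 + 5 = 23.

Step 2 — fraction explained by component i = λ_i / Σ λ:
  PC1: 18/23 = 0.7826
  PC2: 5/23 = 0.2174

Step 3 — cumulative fraction after k components = (λ_1 + ... + λ_k) / Σ λ:
  k = 1: 18/23 = 0.7826
  k = 2: (18 + 5)/23 = 23/23 = 1

Summary (fraction, with percent):

explained: PC1 0.7826 (78.26%), PC2 0.2174 (21.74%);  cumulative: 0.7826, 1


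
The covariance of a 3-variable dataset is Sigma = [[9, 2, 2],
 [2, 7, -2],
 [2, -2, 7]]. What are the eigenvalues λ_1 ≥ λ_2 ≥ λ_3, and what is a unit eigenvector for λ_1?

Step 1 — characteristic polynomial p(λ) = det(λI - Sigma) = λ³ - tr·λ² + c_1·λ - det, where tr = trace, c_1 = sum of the principal 2×2 minors, det = det(Sigma):
  tr = 9 + 7 + 7 = 23,
  c_1 = (9·7 - (2)²) + (9·7 - (2)²) + (7·7 - (-2)²) = 59 + 59 + 45 = 163,
  det = 9·(7·7 - (-2)²) - (2)·((2)·7 - (-2)·(2)) + (2)·((2)·(-2) - 7·(2)) = 9·(45) - (2)·(18) + (2)·(-18) = 333.
  So p(λ) = λ³ - 23λ² + 163λ - 333.
Step 2 — look for an integer root (rational root theorem: any rational root is an integer divisor of 333). Testing λ = 9:
  p(9) = 729 - 1863 + 1467 - 333 = 0  ✓
  Dividing out (λ - 9): p(λ) = (λ - 9)(λ² - 14λ + 37).
Step 3 — remaining eigenvalues from the quadratic λ² - 14λ + 37 = 0:
  Δ = 14² - 4·37 = 196 - 148 = 48,  λ = (14 ± √48)/2 = (14 ± 6.9282)/2 ≈ 10.4641 or 3.5359.
  Sorted: λ_1 = 10.4641,  λ_2 = 9,  λ_3 = 3.5359  (check: sum = 23 = tr ✓).

Step 4 — unit eigenvector for λ_1 ≈ 10.4641: v spans the null space of (Sigma - λ_1 I), whose rows are
  r_1 = (-1.4641, 2, 2),  r_2 = (2, -3.4641, -2),  r_3 = (2, -2, -3.4641).
  v is orthogonal to every row, so take v ∝ r_1 × r_2 = ((2)·(-2) - (2)·(-3.4641), (2)·(2) - (-1.4641)·(-2), (-1.4641)·(-3.4641) - (2)·(2)) ≈ (2.9282, 1.0718, 1.0718).
  Let u = (2.9282, 1.0718, 1.0718).
  ||u|| = √((2.9282)² + (1.0718)² + (1.0718)²) = √(10.8719) ≈ 3.2973,  v_1 = u/||u|| ≈ (0.8881, 0.3251, 0.3251) (||v_1|| = 1).

λ_1 = 10.4641,  λ_2 = 9,  λ_3 = 3.5359;  v_1 ≈ (0.8881, 0.3251, 0.3251)


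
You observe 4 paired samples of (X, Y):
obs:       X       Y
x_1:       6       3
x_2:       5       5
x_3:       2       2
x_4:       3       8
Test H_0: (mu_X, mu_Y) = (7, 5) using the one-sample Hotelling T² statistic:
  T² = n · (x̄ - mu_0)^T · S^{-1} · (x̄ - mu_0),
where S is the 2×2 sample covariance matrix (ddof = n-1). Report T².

Step 1 — sample mean vector:
  mean(X) = (6 + 5 + 2 + 3) / 4 = 16/4 = 4
  mean(Y) = (3 + 5 + 2 + 8) / 4 = 18/4 = 4.5
  x̄ = (4, 4.5),  deviation x̄ - mu_0 = (4, 4.5) - (7, 5) = (-3, -0.5).

Step 2 — sample covariance matrix, S[i,j] = (1/(n-1)) · Σ_k (x_{k,i} - mean_i) · (x_{k,j} - mean_j), divisor n-1 = 3:
  S[X,X] = ((2)·(2) + (1)·(1) + (-2)·(-2) + (-1)·(-1)) / 3 = 10/3 = 3.3333
  S[X,Y] = ((2)·(-1.5) + (1)·(0.5) + (-2)·(-2.5) + (-1)·(3.5)) / 3 = -1/3 = -0.3333
  S[Y,Y] = ((-1.5)·(-1.5) + (0.5)·(0.5) + (-2.5)·(-2.5) + (3.5)·(3.5)) / 3 = 21/3 = 7
  S = [[3.3333, -0.3333],
 [-0.3333, 7]].

Step 3 — invert S. det(S) = 3.3333·7 - (-0.3333)² = 23.2222.
  S^{-1} = (1/det) · [[d, -b], [-b, a]] = [[0.3014, 0.0144],
 [0.0144, 0.1435]].

Step 4 — quadratic form (x̄ - mu_0)^T · S^{-1} · (x̄ - mu_0):
  S^{-1} · (x̄ - mu_0) = (-0.9115, -0.1148),
  (x̄ - mu_0)^T · [...] = (-3)·(-0.9115) + (-0.5)·(-0.1148) = 2.7919.

Step 5 — scale by n: T² = 4 · 2.7919 = 11.1675.

T² ≈ 11.1675


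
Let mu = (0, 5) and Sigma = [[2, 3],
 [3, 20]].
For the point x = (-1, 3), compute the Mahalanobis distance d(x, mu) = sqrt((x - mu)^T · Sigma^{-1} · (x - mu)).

Step 1 — centre the observation: (x - mu) = (-1, -2).

Step 2 — invert Sigma. det(Sigma) = 2·20 - (3)² = 31.
  Sigma^{-1} = (1/det) · [[d, -b], [-b, a]] = [[0.6452, -0.0968],
 [-0.0968, 0.0645]].

Step 3 — form the quadratic (x - mu)^T · Sigma^{-1} · (x - mu):
  Sigma^{-1} · (x - mu) = (-0.4516, -0.0323).
  (x - mu)^T · [Sigma^{-1} · (x - mu)] = (-1)·(-0.4516) + (-2)·(-0.0323) = 0.5161.

Step 4 — take square root: d = √(0.5161) ≈ 0.7184.

d(x, mu) = √(0.5161) ≈ 0.7184


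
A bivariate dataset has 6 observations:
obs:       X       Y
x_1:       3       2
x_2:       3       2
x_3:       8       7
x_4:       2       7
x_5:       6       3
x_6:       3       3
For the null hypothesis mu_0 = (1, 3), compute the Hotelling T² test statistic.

Step 1 — sample mean vector:
  mean(X) = (3 + 3 + 8 + 2 + 6 + 3) / 6 = 25/6 = 4.1667
  mean(Y) = (2 + 2 + 7 + 7 + 3 + 3) / 6 = 24/6 = 4
  x̄ = (4.1667, 4),  deviation x̄ - mu_0 = (4.1667, 4) - (1, 3) = (3.1667, 1).

Step 2 — sample covariance matrix, S[i,j] = (1/(n-1)) · Σ_k (x_{k,i} - mean_i) · (x_{k,j} - mean_j), divisor n-1 = 5:
  S[X,X] = ((-1.1667)·(-1.1667) + (-1.1667)·(-1.1667) + (3.8333)·(3.8333) + (-2.1667)·(-2.1667) + (1.8333)·(1.8333) + (-1.1667)·(-1.1667)) / 5 = 26.8333/5 = 5.3667
  S[X,Y] = ((-1.1667)·(-2) + (-1.1667)·(-2) + (3.8333)·(3) + (-2.1667)·(3) + (1.8333)·(-1) + (-1.1667)·(-1)) / 5 = 9/5 = 1.8
  S[Y,Y] = ((-2)·(-2) + (-2)·(-2) + (3)·(3) + (3)·(3) + (-1)·(-1) + (-1)·(-1)) / 5 = 28/5 = 5.6
  S = [[5.3667, 1.8],
 [1.8, 5.6]].

Step 3 — invert S. det(S) = 5.3667·5.6 - (1.8)² = 26.8133.
  S^{-1} = (1/det) · [[d, -b], [-b, a]] = [[0.2089, -0.0671],
 [-0.0671, 0.2001]].

Step 4 — quadratic form (x̄ - mu_0)^T · S^{-1} · (x̄ - mu_0):
  S^{-1} · (x̄ - mu_0) = (0.5942, -0.0124),
  (x̄ - mu_0)^T · [...] = (3.1667)·(0.5942) + (1)·(-0.0124) = 1.8693.

Step 5 — scale by n: T² = 6 · 1.8693 = 11.2158.

T² ≈ 11.2158


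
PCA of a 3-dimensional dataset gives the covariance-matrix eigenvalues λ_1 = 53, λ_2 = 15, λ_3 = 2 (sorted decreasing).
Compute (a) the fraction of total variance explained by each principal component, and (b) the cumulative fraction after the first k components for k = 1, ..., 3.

Step 1 — total variance = trace(Sigma) = Σ λ_i = 53 + 15 + 2 = 70.

Step 2 — fraction explained by component i = λ_i / Σ λ:
  PC1: 53/70 = 0.7571
  PC2: 15/70 = 0.2143
  PC3: 2/70 = 0.0286

Step 3 — cumulative fraction after k components = (λ_1 + ... + λ_k) / Σ λ:
  k = 1: 53/70 = 0.7571
  k = 2: (53 + 15)/70 = 68/70 = 0.9714
  k = 3: (53 + 15 + 2)/70 = 70/70 = 1

Summary (fraction, with percent):

explained: PC1 0.7571 (75.71%), PC2 0.2143 (21.43%), PC3 0.0286 (2.86%);  cumulative: 0.7571, 0.9714, 1


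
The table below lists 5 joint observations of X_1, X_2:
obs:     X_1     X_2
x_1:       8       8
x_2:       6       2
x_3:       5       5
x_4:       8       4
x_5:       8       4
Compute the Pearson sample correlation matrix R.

Step 1 — column means:
  mean(X_1) = (8 + 6 + 5 + 8 + 8) / 5 = 35/5 = 7
  mean(X_2) = (8 + 2 + 5 + 4 + 4) / 5 = 23/5 = 4.6

Step 2 — sample variances and covariances s[i,j] = (1/(n-1)) · Σ_k (x_{k,i} - mean_i) · (x_{k,j} - mean_j), with n-1 = 4:
  s[X_1,X_1] = ((1)·(1) + (-1)·(-1) + (-2)·(-2) + (1)·(1) + (1)·(1)) / 4 = 8/4 = 2
  s[X_1,X_2] = ((1)·(3.4) + (-1)·(-2.6) + (-2)·(0.4) + (1)·(-0.6) + (1)·(-0.6)) / 4 = 4/4 = 1
  s[X_2,X_2] = ((3.4)·(3.4) + (-2.6)·(-2.6) + (0.4)·(0.4) + (-0.6)·(-0.6) + (-0.6)·(-0.6)) / 4 = 19.2/4 = 4.8
  Sample standard deviations s_i = √(s[i,i]):
  s(X_1) = √(2) = 1.4142
  s(X_2) = √(4.8) = 2.1909

Step 3 — r_{ij} = s_{ij} / (s_i · s_j):
  r[X_1,X_1] = 1 (diagonal).
  r[X_1,X_2] = 1 / (1.4142 · 2.1909) = 1 / 3.0984 = 0.3227
  r[X_2,X_2] = 1 (diagonal).

R is symmetric with unit diagonal. Assembling:

R = [[1, 0.3227],
 [0.3227, 1]]


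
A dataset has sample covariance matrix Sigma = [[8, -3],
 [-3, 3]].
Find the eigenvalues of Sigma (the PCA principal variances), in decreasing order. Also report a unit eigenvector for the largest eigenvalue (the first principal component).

Step 1 — characteristic polynomial of 2×2 Sigma:
  det(Sigma - λI) = λ² - trace · λ + det = 0.
  trace = 8 + 3 = 11, det = 8·3 - (-3)² = 15.
Step 2 — discriminant:
  Δ = trace² - 4·det = 121 - 60 = 61.
Step 3 — eigenvalues:
  λ = (trace ± √Δ)/2 = (11 ± 7.8102)/2,
  λ_1 = 9.4051,  λ_2 = 1.5949.

Step 4 — unit eigenvector for λ_1: solve (Sigma - λ_1 I)v = 0. First row:
  (8 - 9.4051)·v_x + (-3)·v_y = 0, i.e. (-1.4051)·v_x + (-3)·v_y = 0,
  so v ∝ (b, λ_1 - a) = (-3, 1.4051); multiply by -1 so the first entry is positive: u = (3, -1.4051).
  ||u|| = √((3)² + (-1.4051)²) = √(10.9744) ≈ 3.3128,
  v_1 = u/||u|| ≈ (0.9056, -0.4242) (||v_1|| = 1).

λ_1 = 9.4051,  λ_2 = 1.5949;  v_1 ≈ (0.9056, -0.4242)


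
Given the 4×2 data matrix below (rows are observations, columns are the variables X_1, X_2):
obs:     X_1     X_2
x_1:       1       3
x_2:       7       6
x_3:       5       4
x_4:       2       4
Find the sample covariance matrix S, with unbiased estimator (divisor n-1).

Step 1 — column means:
  mean(X_1) = (1 + 7 + 5 + 2) / 4 = 15/4 = 3.75
  mean(X_2) = (3 + 6 + 4 + 4) / 4 = 17/4 = 4.25

Step 2 — sample covariance S[i,j] = (1/(n-1)) · Σ_k (x_{k,i} - mean_i) · (x_{k,j} - mean_j), with n-1 = 3.
  S[X_1,X_1] = ((-2.75)·(-2.75) + (3.25)·(3.25) + (1.25)·(1.25) + (-1.75)·(-1.75)) / 3 = 22.75/3 = 7.5833
  S[X_1,X_2] = ((-2.75)·(-1.25) + (3.25)·(1.75) + (1.25)·(-0.25) + (-1.75)·(-0.25)) / 3 = 9.25/3 = 3.0833
  S[X_2,X_2] = ((-1.25)·(-1.25) + (1.75)·(1.75) + (-0.25)·(-0.25) + (-0.25)·(-0.25)) / 3 = 4.75/3 = 1.5833

S is symmetric (S[j,i] = S[i,j]). Assembling:

S = [[7.5833, 3.0833],
 [3.0833, 1.5833]]


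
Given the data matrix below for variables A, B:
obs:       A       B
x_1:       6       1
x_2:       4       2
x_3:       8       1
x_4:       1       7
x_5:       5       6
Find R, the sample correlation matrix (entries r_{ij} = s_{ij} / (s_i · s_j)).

Step 1 — column means:
  mean(A) = (6 + 4 + 8 + 1 + 5) / 5 = 24/5 = 4.8
  mean(B) = (1 + 2 + 1 + 7 + 6) / 5 = 17/5 = 3.4

Step 2 — sample variances and covariances s[i,j] = (1/(n-1)) · Σ_k (x_{k,i} - mean_i) · (x_{k,j} - mean_j), with n-1 = 4:
  s[A,A] = ((1.2)·(1.2) + (-0.8)·(-0.8) + (3.2)·(3.2) + (-3.8)·(-3.8) + (0.2)·(0.2)) / 4 = 26.8/4 = 6.7
  s[A,B] = ((1.2)·(-2.4) + (-0.8)·(-1.4) + (3.2)·(-2.4) + (-3.8)·(3.6) + (0.2)·(2.6)) / 4 = -22.6/4 = -5.65
  s[B,B] = ((-2.4)·(-2.4) + (-1.4)·(-1.4) + (-2.4)·(-2.4) + (3.6)·(3.6) + (2.6)·(2.6)) / 4 = 33.2/4 = 8.3
  Sample standard deviations s_i = √(s[i,i]):
  s(A) = √(6.7) = 2.5884
  s(B) = √(8.3) = 2.881

Step 3 — r_{ij} = s_{ij} / (s_i · s_j):
  r[A,A] = 1 (diagonal).
  r[A,B] = -5.65 / (2.5884 · 2.881) = -5.65 / 7.4572 = -0.7577
  r[B,B] = 1 (diagonal).

R is symmetric with unit diagonal. Assembling:

R = [[1, -0.7577],
 [-0.7577, 1]]


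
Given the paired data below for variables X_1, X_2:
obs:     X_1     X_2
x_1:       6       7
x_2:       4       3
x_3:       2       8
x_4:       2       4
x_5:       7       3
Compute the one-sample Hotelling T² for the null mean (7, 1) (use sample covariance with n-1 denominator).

Step 1 — sample mean vector:
  mean(X_1) = (6 + 4 + 2 + 2 + 7) / 5 = 21/5 = 4.2
  mean(X_2) = (7 + 3 + 8 + 4 + 3) / 5 = 25/5 = 5
  x̄ = (4.2, 5),  deviation x̄ - mu_0 = (4.2, 5) - (7, 1) = (-2.8, 4).

Step 2 — sample covariance matrix, S[i,j] = (1/(n-1)) · Σ_k (x_{k,i} - mean_i) · (x_{k,j} - mean_j), divisor n-1 = 4:
  S[X_1,X_1] = ((1.8)·(1.8) + (-0.2)·(-0.2) + (-2.2)·(-2.2) + (-2.2)·(-2.2) + (2.8)·(2.8)) / 4 = 20.8/4 = 5.2
  S[X_1,X_2] = ((1.8)·(2) + (-0.2)·(-2) + (-2.2)·(3) + (-2.2)·(-1) + (2.8)·(-2)) / 4 = -6/4 = -1.5
  S[X_2,X_2] = ((2)·(2) + (-2)·(-2) + (3)·(3) + (-1)·(-1) + (-2)·(-2)) / 4 = 22/4 = 5.5
  S = [[5.2, -1.5],
 [-1.5, 5.5]].

Step 3 — invert S. det(S) = 5.2·5.5 - (-1.5)² = 26.35.
  S^{-1} = (1/det) · [[d, -b], [-b, a]] = [[0.2087, 0.0569],
 [0.0569, 0.1973]].

Step 4 — quadratic form (x̄ - mu_0)^T · S^{-1} · (x̄ - mu_0):
  S^{-1} · (x̄ - mu_0) = (-0.3567, 0.63),
  (x̄ - mu_0)^T · [...] = (-2.8)·(-0.3567) + (4)·(0.63) = 3.5188.

Step 5 — scale by n: T² = 5 · 3.5188 = 17.5939.

T² ≈ 17.5939


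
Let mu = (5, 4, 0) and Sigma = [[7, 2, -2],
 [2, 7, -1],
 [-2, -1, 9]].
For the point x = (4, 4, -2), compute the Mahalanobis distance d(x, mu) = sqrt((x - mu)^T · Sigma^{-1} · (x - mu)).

Step 1 — centre the observation: (x - mu) = (-1, 0, -2).

Step 2 — invert Sigma (cofactor / det for 3×3, or solve directly):
  Sigma^{-1} = [[0.164, -0.0423, 0.0317],
 [-0.0423, 0.1561, 0.0079],
 [0.0317, 0.0079, 0.119]].

Step 3 — form the quadratic (x - mu)^T · Sigma^{-1} · (x - mu):
  Sigma^{-1} · (x - mu) = (-0.2275, 0.0265, -0.2698).
  (x - mu)^T · [Sigma^{-1} · (x - mu)] = (-1)·(-0.2275) + (0)·(0.0265) + (-2)·(-0.2698) = 0.7672.

Step 4 — take square root: d = √(0.7672) ≈ 0.8759.

d(x, mu) = √(0.7672) ≈ 0.8759


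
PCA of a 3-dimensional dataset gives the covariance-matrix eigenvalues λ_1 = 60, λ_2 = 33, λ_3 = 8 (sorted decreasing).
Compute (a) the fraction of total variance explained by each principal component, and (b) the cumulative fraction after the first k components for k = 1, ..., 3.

Step 1 — total variance = trace(Sigma) = Σ λ_i = 60 + 33 + 8 = 101.

Step 2 — fraction explained by component i = λ_i / Σ λ:
  PC1: 60/101 = 0.5941
  PC2: 33/101 = 0.3267
  PC3: 8/101 = 0.0792

Step 3 — cumulative fraction after k components = (λ_1 + ... + λ_k) / Σ λ:
  k = 1: 60/101 = 0.5941
  k = 2: (60 + 33)/101 = 93/101 = 0.9208
  k = 3: (60 + 33 + 8)/101 = 101/101 = 1

Summary (fraction, with percent):

explained: PC1 0.5941 (59.41%), PC2 0.3267 (32.67%), PC3 0.0792 (7.92%);  cumulative: 0.5941, 0.9208, 1


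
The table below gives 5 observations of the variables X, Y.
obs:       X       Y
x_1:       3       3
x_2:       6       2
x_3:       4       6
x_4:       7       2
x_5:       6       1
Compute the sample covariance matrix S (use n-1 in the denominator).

Step 1 — column means:
  mean(X) = (3 + 6 + 4 + 7 + 6) / 5 = 26/5 = 5.2
  mean(Y) = (3 + 2 + 6 + 2 + 1) / 5 = 14/5 = 2.8

Step 2 — sample covariance S[i,j] = (1/(n-1)) · Σ_k (x_{k,i} - mean_i) · (x_{k,j} - mean_j), with n-1 = 4.
  S[X,X] = ((-2.2)·(-2.2) + (0.8)·(0.8) + (-1.2)·(-1.2) + (1.8)·(1.8) + (0.8)·(0.8)) / 4 = 10.8/4 = 2.7
  S[X,Y] = ((-2.2)·(0.2) + (0.8)·(-0.8) + (-1.2)·(3.2) + (1.8)·(-0.8) + (0.8)·(-1.8)) / 4 = -7.8/4 = -1.95
  S[Y,Y] = ((0.2)·(0.2) + (-0.8)·(-0.8) + (3.2)·(3.2) + (-0.8)·(-0.8) + (-1.8)·(-1.8)) / 4 = 14.8/4 = 3.7

S is symmetric (S[j,i] = S[i,j]). Assembling:

S = [[2.7, -1.95],
 [-1.95, 3.7]]


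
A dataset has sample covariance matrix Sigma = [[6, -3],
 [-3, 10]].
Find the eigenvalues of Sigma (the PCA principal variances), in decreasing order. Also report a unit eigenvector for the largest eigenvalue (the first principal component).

Step 1 — characteristic polynomial of 2×2 Sigma:
  det(Sigma - λI) = λ² - trace · λ + det = 0.
  trace = 6 + 10 = 16, det = 6·10 - (-3)² = 51.
Step 2 — discriminant:
  Δ = trace² - 4·det = 256 - 204 = 52.
Step 3 — eigenvalues:
  λ = (trace ± √Δ)/2 = (16 ± 7.2111)/2,
  λ_1 = 11.6056,  λ_2 = 4.3944.

Step 4 — unit eigenvector for λ_1: solve (Sigma - λ_1 I)v = 0. First row:
  (6 - 11.6056)·v_x + (-3)·v_y = 0, i.e. (-5.6056)·v_x + (-3)·v_y = 0,
  so v ∝ (b, λ_1 - a) = (-3, 5.6056); multiply by -1 so the first entry is positive: u = (3, -5.6056).
  ||u|| = √((3)² + (-5.6056)²) = √(40.4222) ≈ 6.3578,
  v_1 = u/||u|| ≈ (0.4719, -0.8817) (||v_1|| = 1).

λ_1 = 11.6056,  λ_2 = 4.3944;  v_1 ≈ (0.4719, -0.8817)


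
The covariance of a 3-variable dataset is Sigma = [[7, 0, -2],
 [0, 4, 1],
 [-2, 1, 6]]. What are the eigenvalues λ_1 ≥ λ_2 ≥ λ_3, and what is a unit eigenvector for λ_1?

Step 1 — characteristic polynomial p(λ) = det(λI - Sigma) = λ³ - tr·λ² + c_1·λ - det, where tr = trace, c_1 = sum of the principal 2×2 minors, det = det(Sigma):
  tr = 7 + 4 + 6 = 17,
  c_1 = (7·4 - (0)²) + (7·6 - (-2)²) + (4·6 - (1)²) = 28 + 38 + 23 = 89,
  det = 7·(4·6 - (1)²) - (0)·((0)·6 - (1)·(-2)) + (-2)·((0)·(1) - 4·(-2)) = 7·(23) - (0)·(2) + (-2)·(8) = 145.
  So p(λ) = λ³ - 17λ² + 89λ - 145.
Step 2 — look for an integer root (rational root theorem: any rational root is an integer divisor of 145). Testing λ = 5:
  p(5) = 125 - 425 + 445 - 145 = 0  ✓
  Dividing out (λ - 5): p(λ) = (λ - 5)(λ² - 12λ + 29).
Step 3 — remaining eigenvalues from the quadratic λ² - 12λ + 29 = 0:
  Δ = 12² - 4·29 = 144 - 116 = 28,  λ = (12 ± √28)/2 = (12 ± 5.2915)/2 ≈ 8.6458 or 3.3542.
  Sorted: λ_1 = 8.6458,  λ_2 = 5,  λ_3 = 3.3542  (check: sum = 17 = tr ✓).

Step 4 — unit eigenvector for λ_1 ≈ 8.6458: v spans the null space of (Sigma - λ_1 I), whose rows are
  r_1 = (-1.6458, 0, -2),  r_2 = (0, -4.6458, 1),  r_3 = (-2, 1, -2.6458).
  v is orthogonal to every row, so take v ∝ r_1 × r_2 = ((0)·(1) - (-2)·(-4.6458), (-2)·(0) - (-1.6458)·(1), (-1.6458)·(-4.6458) - (0)·(0)) ≈ (-9.2915, 1.6458, 7.6458).
  Rescale (multiply by -1 so the first nonzero entry is positive): u = (9.2915, -1.6458, -7.6458).
  ||u|| = √((9.2915)² + (-1.6458)² + (-7.6458)²) = √(147.498) ≈ 12.1449,  v_1 = u/||u|| ≈ (0.7651, -0.1355, -0.6295) (||v_1|| = 1).

λ_1 = 8.6458,  λ_2 = 5,  λ_3 = 3.3542;  v_1 ≈ (0.7651, -0.1355, -0.6295)


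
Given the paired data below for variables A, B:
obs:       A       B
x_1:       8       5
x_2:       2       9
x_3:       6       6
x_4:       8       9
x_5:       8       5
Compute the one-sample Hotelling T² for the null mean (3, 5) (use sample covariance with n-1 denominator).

Step 1 — sample mean vector:
  mean(A) = (8 + 2 + 6 + 8 + 8) / 5 = 32/5 = 6.4
  mean(B) = (5 + 9 + 6 + 9 + 5) / 5 = 34/5 = 6.8
  x̄ = (6.4, 6.8),  deviation x̄ - mu_0 = (6.4, 6.8) - (3, 5) = (3.4, 1.8).

Step 2 — sample covariance matrix, S[i,j] = (1/(n-1)) · Σ_k (x_{k,i} - mean_i) · (x_{k,j} - mean_j), divisor n-1 = 4:
  S[A,A] = ((1.6)·(1.6) + (-4.4)·(-4.4) + (-0.4)·(-0.4) + (1.6)·(1.6) + (1.6)·(1.6)) / 4 = 27.2/4 = 6.8
  S[A,B] = ((1.6)·(-1.8) + (-4.4)·(2.2) + (-0.4)·(-0.8) + (1.6)·(2.2) + (1.6)·(-1.8)) / 4 = -11.6/4 = -2.9
  S[B,B] = ((-1.8)·(-1.8) + (2.2)·(2.2) + (-0.8)·(-0.8) + (2.2)·(2.2) + (-1.8)·(-1.8)) / 4 = 16.8/4 = 4.2
  S = [[6.8, -2.9],
 [-2.9, 4.2]].

Step 3 — invert S. det(S) = 6.8·4.2 - (-2.9)² = 20.15.
  S^{-1} = (1/det) · [[d, -b], [-b, a]] = [[0.2084, 0.1439],
 [0.1439, 0.3375]].

Step 4 — quadratic form (x̄ - mu_0)^T · S^{-1} · (x̄ - mu_0):
  S^{-1} · (x̄ - mu_0) = (0.9677, 1.0968),
  (x̄ - mu_0)^T · [...] = (3.4)·(0.9677) + (1.8)·(1.0968) = 5.2645.

Step 5 — scale by n: T² = 5 · 5.2645 = 26.3226.

T² ≈ 26.3226


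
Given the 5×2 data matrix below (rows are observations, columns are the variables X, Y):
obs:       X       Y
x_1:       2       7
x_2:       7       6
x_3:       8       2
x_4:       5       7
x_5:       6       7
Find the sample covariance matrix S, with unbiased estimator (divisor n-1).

Step 1 — column means:
  mean(X) = (2 + 7 + 8 + 5 + 6) / 5 = 28/5 = 5.6
  mean(Y) = (7 + 6 + 2 + 7 + 7) / 5 = 29/5 = 5.8

Step 2 — sample covariance S[i,j] = (1/(n-1)) · Σ_k (x_{k,i} - mean_i) · (x_{k,j} - mean_j), with n-1 = 4.
  S[X,X] = ((-3.6)·(-3.6) + (1.4)·(1.4) + (2.4)·(2.4) + (-0.6)·(-0.6) + (0.4)·(0.4)) / 4 = 21.2/4 = 5.3
  S[X,Y] = ((-3.6)·(1.2) + (1.4)·(0.2) + (2.4)·(-3.8) + (-0.6)·(1.2) + (0.4)·(1.2)) / 4 = -13.4/4 = -3.35
  S[Y,Y] = ((1.2)·(1.2) + (0.2)·(0.2) + (-3.8)·(-3.8) + (1.2)·(1.2) + (1.2)·(1.2)) / 4 = 18.8/4 = 4.7

S is symmetric (S[j,i] = S[i,j]). Assembling:

S = [[5.3, -3.35],
 [-3.35, 4.7]]


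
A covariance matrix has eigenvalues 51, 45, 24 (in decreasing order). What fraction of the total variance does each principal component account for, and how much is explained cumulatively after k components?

Step 1 — total variance = trace(Sigma) = Σ λ_i = 51 + 45 + 24 = 120.

Step 2 — fraction explained by component i = λ_i / Σ λ:
  PC1: 51/120 = 0.425
  PC2: 45/120 = 0.375
  PC3: 24/120 = 0.2

Step 3 — cumulative fraction after k components = (λ_1 + ... + λ_k) / Σ λ:
  k = 1: 51/120 = 0.425
  k = 2: (51 + 45)/120 = 96/120 = 0.8
  k = 3: (51 + 45 + 24)/120 = 120/120 = 1

Summary (fraction, with percent):

explained: PC1 0.425 (42.5%), PC2 0.375 (37.5%), PC3 0.2 (20%);  cumulative: 0.425, 0.8, 1


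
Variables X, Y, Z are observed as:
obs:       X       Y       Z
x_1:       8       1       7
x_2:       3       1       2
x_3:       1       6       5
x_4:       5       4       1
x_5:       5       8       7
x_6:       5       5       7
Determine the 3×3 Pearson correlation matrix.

Step 1 — column means:
  mean(X) = (8 + 3 + 1 + 5 + 5 + 5) / 6 = 27/6 = 4.5
  mean(Y) = (1 + 1 + 6 + 4 + 8 + 5) / 6 = 25/6 = 4.1667
  mean(Z) = (7 + 2 + 5 + 1 + 7 + 7) / 6 = 29/6 = 4.8333

Step 2 — sample variances and covariances s[i,j] = (1/(n-1)) · Σ_k (x_{k,i} - mean_i) · (x_{k,j} - mean_j), with n-1 = 5:
  s[X,X] = ((3.5)·(3.5) + (-1.5)·(-1.5) + (-3.5)·(-3.5) + (0.5)·(0.5) + (0.5)·(0.5) + (0.5)·(0.5)) / 5 = 27.5/5 = 5.5
  s[X,Y] = ((3.5)·(-3.1667) + (-1.5)·(-3.1667) + (-3.5)·(1.8333) + (0.5)·(-0.1667) + (0.5)·(3.8333) + (0.5)·(0.8333)) / 5 = -10.5/5 = -2.1
  s[X,Z] = ((3.5)·(2.1667) + (-1.5)·(-2.8333) + (-3.5)·(0.1667) + (0.5)·(-3.8333) + (0.5)·(2.1667) + (0.5)·(2.1667)) / 5 = 11.5/5 = 2.3
  s[Y,Y] = ((-3.1667)·(-3.1667) + (-3.1667)·(-3.1667) + (1.8333)·(1.8333) + (-0.1667)·(-0.1667) + (3.8333)·(3.8333) + (0.8333)·(0.8333)) / 5 = 38.8333/5 = 7.7667
  s[Y,Z] = ((-3.1667)·(2.1667) + (-3.1667)·(-2.8333) + (1.8333)·(0.1667) + (-0.1667)·(-3.8333) + (3.8333)·(2.1667) + (0.8333)·(2.1667)) / 5 = 13.1667/5 = 2.6333
  s[Z,Z] = ((2.1667)·(2.1667) + (-2.8333)·(-2.8333) + (0.1667)·(0.1667) + (-3.8333)·(-3.8333) + (2.1667)·(2.1667) + (2.1667)·(2.1667)) / 5 = 36.8333/5 = 7.3667
  Sample standard deviations s_i = √(s[i,i]):
  s(X) = √(5.5) = 2.3452
  s(Y) = √(7.7667) = 2.7869
  s(Z) = √(7.3667) = 2.7142

Step 3 — r_{ij} = s_{ij} / (s_i · s_j):
  r[X,X] = 1 (diagonal).
  r[X,Y] = -2.1 / (2.3452 · 2.7869) = -2.1 / 6.5358 = -0.3213
  r[X,Z] = 2.3 / (2.3452 · 2.7142) = 2.3 / 6.3653 = 0.3613
  r[Y,Y] = 1 (diagonal).
  r[Y,Z] = 2.6333 / (2.7869 · 2.7142) = 2.6333 / 7.564 = 0.3481
  r[Z,Z] = 1 (diagonal).

R is symmetric with unit diagonal. Assembling:

R = [[1, -0.3213, 0.3613],
 [-0.3213, 1, 0.3481],
 [0.3613, 0.3481, 1]]


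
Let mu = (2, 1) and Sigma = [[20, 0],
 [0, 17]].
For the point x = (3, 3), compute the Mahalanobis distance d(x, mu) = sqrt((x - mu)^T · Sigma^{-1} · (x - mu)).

Step 1 — centre the observation: (x - mu) = (1, 2).

Step 2 — invert Sigma. det(Sigma) = 20·17 - (0)² = 340.
  Sigma^{-1} = (1/det) · [[d, -b], [-b, a]] = [[0.05, 0],
 [0, 0.0588]].

Step 3 — form the quadratic (x - mu)^T · Sigma^{-1} · (x - mu):
  Sigma^{-1} · (x - mu) = (0.05, 0.1176).
  (x - mu)^T · [Sigma^{-1} · (x - mu)] = (1)·(0.05) + (2)·(0.1176) = 0.2853.

Step 4 — take square root: d = √(0.2853) ≈ 0.5341.

d(x, mu) = √(0.2853) ≈ 0.5341


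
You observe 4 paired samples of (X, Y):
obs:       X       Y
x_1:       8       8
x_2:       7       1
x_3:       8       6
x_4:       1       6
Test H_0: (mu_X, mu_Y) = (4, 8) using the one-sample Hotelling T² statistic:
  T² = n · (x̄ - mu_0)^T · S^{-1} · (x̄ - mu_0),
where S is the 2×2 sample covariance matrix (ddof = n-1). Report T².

Step 1 — sample mean vector:
  mean(X) = (8 + 7 + 8 + 1) / 4 = 24/4 = 6
  mean(Y) = (8 + 1 + 6 + 6) / 4 = 21/4 = 5.25
  x̄ = (6, 5.25),  deviation x̄ - mu_0 = (6, 5.25) - (4, 8) = (2, -2.75).

Step 2 — sample covariance matrix, S[i,j] = (1/(n-1)) · Σ_k (x_{k,i} - mean_i) · (x_{k,j} - mean_j), divisor n-1 = 3:
  S[X,X] = ((2)·(2) + (1)·(1) + (2)·(2) + (-5)·(-5)) / 3 = 34/3 = 11.3333
  S[X,Y] = ((2)·(2.75) + (1)·(-4.25) + (2)·(0.75) + (-5)·(0.75)) / 3 = -1/3 = -0.3333
  S[Y,Y] = ((2.75)·(2.75) + (-4.25)·(-4.25) + (0.75)·(0.75) + (0.75)·(0.75)) / 3 = 26.75/3 = 8.9167
  S = [[11.3333, -0.3333],
 [-0.3333, 8.9167]].

Step 3 — invert S. det(S) = 11.3333·8.9167 - (-0.3333)² = 100.9444.
  S^{-1} = (1/det) · [[d, -b], [-b, a]] = [[0.0883, 0.0033],
 [0.0033, 0.1123]].

Step 4 — quadratic form (x̄ - mu_0)^T · S^{-1} · (x̄ - mu_0):
  S^{-1} · (x̄ - mu_0) = (0.1676, -0.3021),
  (x̄ - mu_0)^T · [...] = (2)·(0.1676) + (-2.75)·(-0.3021) = 1.1661.

Step 5 — scale by n: T² = 4 · 1.1661 = 4.6643.

T² ≈ 4.6643


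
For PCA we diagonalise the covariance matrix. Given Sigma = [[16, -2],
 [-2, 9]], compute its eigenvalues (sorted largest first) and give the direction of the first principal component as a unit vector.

Step 1 — characteristic polynomial of 2×2 Sigma:
  det(Sigma - λI) = λ² - trace · λ + det = 0.
  trace = 16 + 9 = 25, det = 16·9 - (-2)² = 140.
Step 2 — discriminant:
  Δ = trace² - 4·det = 625 - 560 = 65.
Step 3 — eigenvalues:
  λ = (trace ± √Δ)/2 = (25 ± 8.0623)/2,
  λ_1 = 16.5311,  λ_2 = 8.4689.

Step 4 — unit eigenvector for λ_1: solve (Sigma - λ_1 I)v = 0. First row:
  (16 - 16.5311)·v_x + (-2)·v_y = 0, i.e. (-0.5311)·v_x + (-2)·v_y = 0,
  so v ∝ (b, λ_1 - a) = (-2, 0.5311); multiply by -1 so the first entry is positive: u = (2, -0.5311).
  ||u|| = √((2)² + (-0.5311)²) = √(4.2821) ≈ 2.0693,
  v_1 = u/||u|| ≈ (0.9665, -0.2567) (||v_1|| = 1).

λ_1 = 16.5311,  λ_2 = 8.4689;  v_1 ≈ (0.9665, -0.2567)


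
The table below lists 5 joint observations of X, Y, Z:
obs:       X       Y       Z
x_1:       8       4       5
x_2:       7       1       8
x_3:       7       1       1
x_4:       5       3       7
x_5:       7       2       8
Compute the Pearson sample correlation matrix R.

Step 1 — column means:
  mean(X) = (8 + 7 + 7 + 5 + 7) / 5 = 34/5 = 6.8
  mean(Y) = (4 + 1 + 1 + 3 + 2) / 5 = 11/5 = 2.2
  mean(Z) = (5 + 8 + 1 + 7 + 8) / 5 = 29/5 = 5.8

Step 2 — sample variances and covariances s[i,j] = (1/(n-1)) · Σ_k (x_{k,i} - mean_i) · (x_{k,j} - mean_j), with n-1 = 4:
  s[X,X] = ((1.2)·(1.2) + (0.2)·(0.2) + (0.2)·(0.2) + (-1.8)·(-1.8) + (0.2)·(0.2)) / 4 = 4.8/4 = 1.2
  s[X,Y] = ((1.2)·(1.8) + (0.2)·(-1.2) + (0.2)·(-1.2) + (-1.8)·(0.8) + (0.2)·(-0.2)) / 4 = 0.2/4 = 0.05
  s[X,Z] = ((1.2)·(-0.8) + (0.2)·(2.2) + (0.2)·(-4.8) + (-1.8)·(1.2) + (0.2)·(2.2)) / 4 = -3.2/4 = -0.8
  s[Y,Y] = ((1.8)·(1.8) + (-1.2)·(-1.2) + (-1.2)·(-1.2) + (0.8)·(0.8) + (-0.2)·(-0.2)) / 4 = 6.8/4 = 1.7
  s[Y,Z] = ((1.8)·(-0.8) + (-1.2)·(2.2) + (-1.2)·(-4.8) + (0.8)·(1.2) + (-0.2)·(2.2)) / 4 = 2.2/4 = 0.55
  s[Z,Z] = ((-0.8)·(-0.8) + (2.2)·(2.2) + (-4.8)·(-4.8) + (1.2)·(1.2) + (2.2)·(2.2)) / 4 = 34.8/4 = 8.7
  Sample standard deviations s_i = √(s[i,i]):
  s(X) = √(1.2) = 1.0954
  s(Y) = √(1.7) = 1.3038
  s(Z) = √(8.7) = 2.9496

Step 3 — r_{ij} = s_{ij} / (s_i · s_j):
  r[X,X] = 1 (diagonal).
  r[X,Y] = 0.05 / (1.0954 · 1.3038) = 0.05 / 1.4283 = 0.035
  r[X,Z] = -0.8 / (1.0954 · 2.9496) = -0.8 / 3.2311 = -0.2476
  r[Y,Y] = 1 (diagonal).
  r[Y,Z] = 0.55 / (1.3038 · 2.9496) = 0.55 / 3.8458 = 0.143
  r[Z,Z] = 1 (diagonal).

R is symmetric with unit diagonal. Assembling:

R = [[1, 0.035, -0.2476],
 [0.035, 1, 0.143],
 [-0.2476, 0.143, 1]]


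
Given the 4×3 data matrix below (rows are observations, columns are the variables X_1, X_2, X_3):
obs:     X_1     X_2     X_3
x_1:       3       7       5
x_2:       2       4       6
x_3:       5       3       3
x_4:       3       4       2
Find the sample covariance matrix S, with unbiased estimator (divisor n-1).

Step 1 — column means:
  mean(X_1) = (3 + 2 + 5 + 3) / 4 = 13/4 = 3.25
  mean(X_2) = (7 + 4 + 3 + 4) / 4 = 18/4 = 4.5
  mean(X_3) = (5 + 6 + 3 + 2) / 4 = 16/4 = 4

Step 2 — sample covariance S[i,j] = (1/(n-1)) · Σ_k (x_{k,i} - mean_i) · (x_{k,j} - mean_j), with n-1 = 3.
  S[X_1,X_1] = ((-0.25)·(-0.25) + (-1.25)·(-1.25) + (1.75)·(1.75) + (-0.25)·(-0.25)) / 3 = 4.75/3 = 1.5833
  S[X_1,X_2] = ((-0.25)·(2.5) + (-1.25)·(-0.5) + (1.75)·(-1.5) + (-0.25)·(-0.5)) / 3 = -2.5/3 = -0.8333
  S[X_1,X_3] = ((-0.25)·(1) + (-1.25)·(2) + (1.75)·(-1) + (-0.25)·(-2)) / 3 = -4/3 = -1.3333
  S[X_2,X_2] = ((2.5)·(2.5) + (-0.5)·(-0.5) + (-1.5)·(-1.5) + (-0.5)·(-0.5)) / 3 = 9/3 = 3
  S[X_2,X_3] = ((2.5)·(1) + (-0.5)·(2) + (-1.5)·(-1) + (-0.5)·(-2)) / 3 = 4/3 = 1.3333
  S[X_3,X_3] = ((1)·(1) + (2)·(2) + (-1)·(-1) + (-2)·(-2)) / 3 = 10/3 = 3.3333

S is symmetric (S[j,i] = S[i,j]). Assembling:

S = [[1.5833, -0.8333, -1.3333],
 [-0.8333, 3, 1.3333],
 [-1.3333, 1.3333, 3.3333]]


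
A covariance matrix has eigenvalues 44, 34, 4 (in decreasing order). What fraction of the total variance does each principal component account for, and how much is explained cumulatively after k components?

Step 1 — total variance = trace(Sigma) = Σ λ_i = 44 + 34 + 4 = 82.

Step 2 — fraction explained by component i = λ_i / Σ λ:
  PC1: 44/82 = 0.5366
  PC2: 34/82 = 0.4146
  PC3: 4/82 = 0.0488

Step 3 — cumulative fraction after k components = (λ_1 + ... + λ_k) / Σ λ:
  k = 1: 44/82 = 0.5366
  k = 2: (44 + 34)/82 = 78/82 = 0.9512
  k = 3: (44 + 34 + 4)/82 = 82/82 = 1

Summary (fraction, with percent):

explained: PC1 0.5366 (53.66%), PC2 0.4146 (41.46%), PC3 0.0488 (4.88%);  cumulative: 0.5366, 0.9512, 1


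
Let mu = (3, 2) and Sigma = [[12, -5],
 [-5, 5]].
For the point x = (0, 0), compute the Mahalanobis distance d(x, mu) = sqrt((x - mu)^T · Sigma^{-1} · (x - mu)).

Step 1 — centre the observation: (x - mu) = (-3, -2).

Step 2 — invert Sigma. det(Sigma) = 12·5 - (-5)² = 35.
  Sigma^{-1} = (1/det) · [[d, -b], [-b, a]] = [[0.1429, 0.1429],
 [0.1429, 0.3429]].

Step 3 — form the quadratic (x - mu)^T · Sigma^{-1} · (x - mu):
  Sigma^{-1} · (x - mu) = (-0.7143, -1.1143).
  (x - mu)^T · [Sigma^{-1} · (x - mu)] = (-3)·(-0.7143) + (-2)·(-1.1143) = 4.3714.

Step 4 — take square root: d = √(4.3714) ≈ 2.0908.

d(x, mu) = √(4.3714) ≈ 2.0908


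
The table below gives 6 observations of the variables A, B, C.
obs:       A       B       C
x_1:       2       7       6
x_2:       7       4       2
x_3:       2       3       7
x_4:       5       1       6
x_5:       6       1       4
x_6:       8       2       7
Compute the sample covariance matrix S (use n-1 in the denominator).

Step 1 — column means:
  mean(A) = (2 + 7 + 2 + 5 + 6 + 8) / 6 = 30/6 = 5
  mean(B) = (7 + 4 + 3 + 1 + 1 + 2) / 6 = 18/6 = 3
  mean(C) = (6 + 2 + 7 + 6 + 4 + 7) / 6 = 32/6 = 5.3333

Step 2 — sample covariance S[i,j] = (1/(n-1)) · Σ_k (x_{k,i} - mean_i) · (x_{k,j} - mean_j), with n-1 = 5.
  S[A,A] = ((-3)·(-3) + (2)·(2) + (-3)·(-3) + (0)·(0) + (1)·(1) + (3)·(3)) / 5 = 32/5 = 6.4
  S[A,B] = ((-3)·(4) + (2)·(1) + (-3)·(0) + (0)·(-2) + (1)·(-2) + (3)·(-1)) / 5 = -15/5 = -3
  S[A,C] = ((-3)·(0.6667) + (2)·(-3.3333) + (-3)·(1.6667) + (0)·(0.6667) + (1)·(-1.3333) + (3)·(1.6667)) / 5 = -10/5 = -2
  S[B,B] = ((4)·(4) + (1)·(1) + (0)·(0) + (-2)·(-2) + (-2)·(-2) + (-1)·(-1)) / 5 = 26/5 = 5.2
  S[B,C] = ((4)·(0.6667) + (1)·(-3.3333) + (0)·(1.6667) + (-2)·(0.6667) + (-2)·(-1.3333) + (-1)·(1.6667)) / 5 = -1/5 = -0.2
  S[C,C] = ((0.6667)·(0.6667) + (-3.3333)·(-3.3333) + (1.6667)·(1.6667) + (0.6667)·(0.6667) + (-1.3333)·(-1.3333) + (1.6667)·(1.6667)) / 5 = 19.3333/5 = 3.8667

S is symmetric (S[j,i] = S[i,j]). Assembling:

S = [[6.4, -3, -2],
 [-3, 5.2, -0.2],
 [-2, -0.2, 3.8667]]


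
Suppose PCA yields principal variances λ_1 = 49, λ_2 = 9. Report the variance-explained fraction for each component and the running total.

Step 1 — total variance = trace(Sigma) = Σ λ_i = 49 + 9 = 58.

Step 2 — fraction explained by component i = λ_i / Σ λ:
  PC1: 49/58 = 0.8448
  PC2: 9/58 = 0.1552

Step 3 — cumulative fraction after k components = (λ_1 + ... + λ_k) / Σ λ:
  k = 1: 49/58 = 0.8448
  k = 2: (49 + 9)/58 = 58/58 = 1

Summary (fraction, with percent):

explained: PC1 0.8448 (84.48%), PC2 0.1552 (15.52%);  cumulative: 0.8448, 1


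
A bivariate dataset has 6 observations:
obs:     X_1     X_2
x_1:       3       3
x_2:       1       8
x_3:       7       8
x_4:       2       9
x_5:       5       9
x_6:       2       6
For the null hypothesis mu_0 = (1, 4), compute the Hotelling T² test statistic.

Step 1 — sample mean vector:
  mean(X_1) = (3 + 1 + 7 + 2 + 5 + 2) / 6 = 20/6 = 3.3333
  mean(X_2) = (3 + 8 + 8 + 9 + 9 + 6) / 6 = 43/6 = 7.1667
  x̄ = (3.3333, 7.1667),  deviation x̄ - mu_0 = (3.3333, 7.1667) - (1, 4) = (2.3333, 3.1667).

Step 2 — sample covariance matrix, S[i,j] = (1/(n-1)) · Σ_k (x_{k,i} - mean_i) · (x_{k,j} - mean_j), divisor n-1 = 5:
  S[X_1,X_1] = ((-0.3333)·(-0.3333) + (-2.3333)·(-2.3333) + (3.6667)·(3.6667) + (-1.3333)·(-1.3333) + (1.6667)·(1.6667) + (-1.3333)·(-1.3333)) / 5 = 25.3333/5 = 5.0667
  S[X_1,X_2] = ((-0.3333)·(-4.1667) + (-2.3333)·(0.8333) + (3.6667)·(0.8333) + (-1.3333)·(1.8333) + (1.6667)·(1.8333) + (-1.3333)·(-1.1667)) / 5 = 4.6667/5 = 0.9333
  S[X_2,X_2] = ((-4.1667)·(-4.1667) + (0.8333)·(0.8333) + (0.8333)·(0.8333) + (1.8333)·(1.8333) + (1.8333)·(1.8333) + (-1.1667)·(-1.1667)) / 5 = 26.8333/5 = 5.3667
  S = [[5.0667, 0.9333],
 [0.9333, 5.3667]].

Step 3 — invert S. det(S) = 5.0667·5.3667 - (0.9333)² = 26.32.
  S^{-1} = (1/det) · [[d, -b], [-b, a]] = [[0.2039, -0.0355],
 [-0.0355, 0.1925]].

Step 4 — quadratic form (x̄ - mu_0)^T · S^{-1} · (x̄ - mu_0):
  S^{-1} · (x̄ - mu_0) = (0.3635, 0.5268),
  (x̄ - mu_0)^T · [...] = (2.3333)·(0.3635) + (3.1667)·(0.5268) = 2.5165.

Step 5 — scale by n: T² = 6 · 2.5165 = 15.0988.

T² ≈ 15.0988


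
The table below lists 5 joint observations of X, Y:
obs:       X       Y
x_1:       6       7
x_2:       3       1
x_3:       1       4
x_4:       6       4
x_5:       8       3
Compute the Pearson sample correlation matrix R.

Step 1 — column means:
  mean(X) = (6 + 3 + 1 + 6 + 8) / 5 = 24/5 = 4.8
  mean(Y) = (7 + 1 + 4 + 4 + 3) / 5 = 19/5 = 3.8

Step 2 — sample variances and covariances s[i,j] = (1/(n-1)) · Σ_k (x_{k,i} - mean_i) · (x_{k,j} - mean_j), with n-1 = 4:
  s[X,X] = ((1.2)·(1.2) + (-1.8)·(-1.8) + (-3.8)·(-3.8) + (1.2)·(1.2) + (3.2)·(3.2)) / 4 = 30.8/4 = 7.7
  s[X,Y] = ((1.2)·(3.2) + (-1.8)·(-2.8) + (-3.8)·(0.2) + (1.2)·(0.2) + (3.2)·(-0.8)) / 4 = 5.8/4 = 1.45
  s[Y,Y] = ((3.2)·(3.2) + (-2.8)·(-2.8) + (0.2)·(0.2) + (0.2)·(0.2) + (-0.8)·(-0.8)) / 4 = 18.8/4 = 4.7
  Sample standard deviations s_i = √(s[i,i]):
  s(X) = √(7.7) = 2.7749
  s(Y) = √(4.7) = 2.1679

Step 3 — r_{ij} = s_{ij} / (s_i · s_j):
  r[X,X] = 1 (diagonal).
  r[X,Y] = 1.45 / (2.7749 · 2.1679) = 1.45 / 6.0158 = 0.241
  r[Y,Y] = 1 (diagonal).

R is symmetric with unit diagonal. Assembling:

R = [[1, 0.241],
 [0.241, 1]]


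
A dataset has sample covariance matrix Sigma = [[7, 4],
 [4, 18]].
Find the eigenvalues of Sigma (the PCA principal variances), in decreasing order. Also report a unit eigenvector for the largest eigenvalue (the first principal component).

Step 1 — characteristic polynomial of 2×2 Sigma:
  det(Sigma - λI) = λ² - trace · λ + det = 0.
  trace = 7 + 18 = 25, det = 7·18 - (4)² = 110.
Step 2 — discriminant:
  Δ = trace² - 4·det = 625 - 440 = 185.
Step 3 — eigenvalues:
  λ = (trace ± √Δ)/2 = (25 ± 13.6015)/2,
  λ_1 = 19.3007,  λ_2 = 5.6993.

Step 4 — unit eigenvector for λ_1: solve (Sigma - λ_1 I)v = 0. First row:
  (7 - 19.3007)·v_x + (4)·v_y = 0, i.e. (-12.3007)·v_x + (4)·v_y = 0,
  so v ∝ (b, λ_1 - a) = (4, 12.3007) = u.
  ||u|| = √((4)² + (12.3007)²) = √(167.3081) ≈ 12.9348,
  v_1 = u/||u|| ≈ (0.3092, 0.951) (||v_1|| = 1).

λ_1 = 19.3007,  λ_2 = 5.6993;  v_1 ≈ (0.3092, 0.951)


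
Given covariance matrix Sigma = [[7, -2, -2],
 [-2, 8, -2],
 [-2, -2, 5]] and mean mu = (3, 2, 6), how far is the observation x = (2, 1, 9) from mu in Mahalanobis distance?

Step 1 — centre the observation: (x - mu) = (-1, -1, 3).

Step 2 — invert Sigma (cofactor / det for 3×3, or solve directly):
  Sigma^{-1} = [[0.1957, 0.0761, 0.1087],
 [0.0761, 0.1685, 0.0978],
 [0.1087, 0.0978, 0.2826]].

Step 3 — form the quadratic (x - mu)^T · Sigma^{-1} · (x - mu):
  Sigma^{-1} · (x - mu) = (0.0543, 0.0489, 0.6413).
  (x - mu)^T · [Sigma^{-1} · (x - mu)] = (-1)·(0.0543) + (-1)·(0.0489) + (3)·(0.6413) = 1.8207.

Step 4 — take square root: d = √(1.8207) ≈ 1.3493.

d(x, mu) = √(1.8207) ≈ 1.3493


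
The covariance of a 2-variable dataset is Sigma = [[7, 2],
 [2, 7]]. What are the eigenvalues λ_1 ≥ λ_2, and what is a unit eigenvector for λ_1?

Step 1 — characteristic polynomial of 2×2 Sigma:
  det(Sigma - λI) = λ² - trace · λ + det = 0.
  trace = 7 + 7 = 14, det = 7·7 - (2)² = 45.
Step 2 — discriminant:
  Δ = trace² - 4·det = 196 - 180 = 16.
Step 3 — eigenvalues:
  λ = (trace ± √Δ)/2 = (14 ± 4)/2,
  λ_1 = 9,  λ_2 = 5.

Step 4 — unit eigenvector for λ_1: solve (Sigma - λ_1 I)v = 0. First row:
  (7 - 9)·v_x + (2)·v_y = 0, i.e. (-2)·v_x + (2)·v_y = 0,
  so v ∝ (b, λ_1 - a) = (2, 2) = u.
  ||u|| = √((2)² + (2)²) = √(8) ≈ 2.8284,
  v_1 = u/||u|| ≈ (0.7071, 0.7071) (||v_1|| = 1).

λ_1 = 9,  λ_2 = 5;  v_1 ≈ (0.7071, 0.7071)
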